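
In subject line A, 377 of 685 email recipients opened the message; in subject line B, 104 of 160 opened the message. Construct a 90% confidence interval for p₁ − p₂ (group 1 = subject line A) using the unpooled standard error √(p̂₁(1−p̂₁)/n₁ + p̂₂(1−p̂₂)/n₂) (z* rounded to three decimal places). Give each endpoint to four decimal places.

p̂₁ = 377/685 = 0.55036, p̂₂ = 104/160 = 0.65000; p̂₁ − p̂₂ = -0.09964.
Unpooled SE = √(p̂₁(1−p̂₁)/n₁ + p̂₂(1−p̂₂)/n₂) = √(0.000361260 + 0.001421875) = 0.042227.
The 90% critical value is z* = 1.645. Margin of error = 0.06946.
Interval: -0.09964 ± 0.06946 → (-0.1691, -0.0302).

(-0.1691, -0.0302)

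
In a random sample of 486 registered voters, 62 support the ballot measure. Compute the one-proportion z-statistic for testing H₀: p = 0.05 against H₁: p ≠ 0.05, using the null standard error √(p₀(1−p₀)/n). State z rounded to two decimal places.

z = 7.85

p̂ = 62/486 = 0.12757.
SE₀ = √(0.05·0.95/486) = 0.009886.
z = (0.12757 − 0.05)/0.009886 = 0.07757/0.009886 = 7.85.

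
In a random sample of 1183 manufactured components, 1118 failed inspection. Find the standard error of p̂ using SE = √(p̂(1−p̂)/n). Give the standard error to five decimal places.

SE = 0.00663

Sample proportion p̂ = 1118/1183 = 0.94505.
p̂(1−p̂) = 0.051930.
SE = √(0.051930/1183) = √0.000043897 = 0.00663.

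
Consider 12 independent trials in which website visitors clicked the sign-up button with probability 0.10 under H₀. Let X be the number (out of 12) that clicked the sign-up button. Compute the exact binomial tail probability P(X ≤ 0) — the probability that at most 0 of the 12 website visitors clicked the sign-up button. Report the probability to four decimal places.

P = 0.2824

X ~ Binomial(n=12, p=0.10).
P(X ≤ 0) = C(12,0)·0.10^0·0.90^12.
= 0.282430 = 0.2824.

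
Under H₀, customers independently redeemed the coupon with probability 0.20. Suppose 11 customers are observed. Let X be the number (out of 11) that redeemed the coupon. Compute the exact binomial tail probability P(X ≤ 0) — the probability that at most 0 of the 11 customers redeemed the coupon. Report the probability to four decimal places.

P = 0.0859

X is binomial with n = 11 and p = 0.20.
P(X ≤ 0) = C(11,0)·0.20^0·0.80^11.
= 0.085899 = 0.0859.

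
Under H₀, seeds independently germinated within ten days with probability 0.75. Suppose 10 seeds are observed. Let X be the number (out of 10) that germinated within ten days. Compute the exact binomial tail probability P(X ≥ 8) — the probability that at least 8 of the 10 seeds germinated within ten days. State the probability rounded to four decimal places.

P = 0.5256

X is binomial with n = 10 and p = 0.75.
P(X ≥ 8) = C(10,8)·0.75^8·0.25^2 + C(10,9)·0.75^9·0.25^1 + C(10,10)·0.75^10·0.25^0.
= 0.281568 + 0.187712 + 0.056314 = 0.5256.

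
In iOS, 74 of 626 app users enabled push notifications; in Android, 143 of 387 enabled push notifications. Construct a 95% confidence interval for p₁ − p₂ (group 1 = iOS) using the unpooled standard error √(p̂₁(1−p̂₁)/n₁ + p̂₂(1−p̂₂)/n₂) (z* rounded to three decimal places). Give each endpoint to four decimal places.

p̂₁ = 74/626 = 0.11821, p̂₂ = 143/387 = 0.36951; p̂₁ − p̂₂ = -0.25130.
SE = √(0.000166513 + 0.000601995) = √0.000768508 = 0.027722.
The 95% critical value is z* = 1.960. Margin = 1.960·0.027722 = 0.05434.
Interval: -0.25130 ± 0.05434 → (-0.3056, -0.1970).

(-0.3056, -0.1970)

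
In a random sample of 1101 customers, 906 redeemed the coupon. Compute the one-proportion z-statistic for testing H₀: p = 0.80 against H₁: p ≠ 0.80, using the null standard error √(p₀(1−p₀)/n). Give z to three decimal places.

Sample proportion p̂ = 906/1101 = 0.82289.
Null standard error: √(0.80·0.20/1101) = √0.000145322 = 0.012055.
Test statistic: z = 0.02289/0.012055 = 1.899.

z = 1.899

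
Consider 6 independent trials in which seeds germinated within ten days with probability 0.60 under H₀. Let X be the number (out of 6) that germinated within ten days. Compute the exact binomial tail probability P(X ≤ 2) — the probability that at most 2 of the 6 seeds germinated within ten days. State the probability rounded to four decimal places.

X is binomial with n = 6 and p = 0.60.
P(X ≤ 2) = C(6,0)·0.60^0·0.40^6 + C(6,1)·0.60^1·0.40^5 + C(6,2)·0.60^2·0.40^4.
= 0.004096 + 0.036864 + 0.138240 = 0.1792.

P = 0.1792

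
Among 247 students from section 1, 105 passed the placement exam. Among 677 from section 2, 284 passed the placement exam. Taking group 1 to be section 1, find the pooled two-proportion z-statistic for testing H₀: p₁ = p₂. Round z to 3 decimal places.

p̂₁ = 105/247 = 0.42510, p̂₂ = 284/677 = 0.41950.
Pooled p̂ = (105+284)/(247+677) = 389/924 = 0.42100.
SE = √[p̂(1−p̂)(1/n₁+1/n₂)] = √[0.42100·0.57900·(1/247+1/677)] ≈ 0.036701.
z = 0.00560/0.036701 = 0.153.

z = 0.153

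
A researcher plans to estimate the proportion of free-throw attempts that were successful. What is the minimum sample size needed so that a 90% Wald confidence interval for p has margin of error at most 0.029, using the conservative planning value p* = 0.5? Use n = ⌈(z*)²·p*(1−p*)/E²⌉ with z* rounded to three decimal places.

For 90% confidence, z* = 1.645.
p*(1−p*) = 0.50·0.50 = 0.2500.
(z*)²·p*(1−p*)/E² = 2.706025·0.2500/0.000841 = 804.407.
Rounding up, n = 805.

n = 805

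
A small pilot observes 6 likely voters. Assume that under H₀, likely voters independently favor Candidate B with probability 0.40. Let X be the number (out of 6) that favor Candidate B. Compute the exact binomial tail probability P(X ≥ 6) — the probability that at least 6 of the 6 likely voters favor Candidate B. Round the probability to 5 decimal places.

P = 0.00410

X ~ Binomial(n=6, p=0.40).
P(X ≥ 6) = C(6,6)·0.40^6·0.60^0.
= 0.004096 = 0.00410.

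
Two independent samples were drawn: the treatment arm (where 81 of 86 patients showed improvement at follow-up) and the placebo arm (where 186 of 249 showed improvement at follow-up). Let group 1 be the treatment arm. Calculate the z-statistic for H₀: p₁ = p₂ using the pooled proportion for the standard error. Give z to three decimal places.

p̂₁ = 81/86 = 0.94186, p̂₂ = 186/249 = 0.74699.
Pooled p̂ = (81+186)/(86+249) = 267/335 = 0.79701.
SE = √[p̂(1−p̂)(1/n₁+1/n₂)] = √[0.79701·0.20299·(1/86+1/249)] ≈ 0.050308.
z = (p̂₁ − p̂₂)/SE = (0.94186 − 0.74699)/0.050308 = 0.19487/0.050308 = 3.874.

z = 3.874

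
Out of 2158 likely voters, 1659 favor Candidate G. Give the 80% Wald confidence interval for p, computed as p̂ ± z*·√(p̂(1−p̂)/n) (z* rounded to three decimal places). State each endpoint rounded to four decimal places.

Sample proportion p̂ = 1659/2158 = 0.76877.
SE(p̂) = √(0.76877·0.23123/2158) = 0.009076.
The 80% critical value is z* = 1.282.
Margin of error: 1.282 × 0.009076 = 0.01164.
CI: 0.76877 ± 0.01164 = (0.7571, 0.7804).

(0.7571, 0.7804)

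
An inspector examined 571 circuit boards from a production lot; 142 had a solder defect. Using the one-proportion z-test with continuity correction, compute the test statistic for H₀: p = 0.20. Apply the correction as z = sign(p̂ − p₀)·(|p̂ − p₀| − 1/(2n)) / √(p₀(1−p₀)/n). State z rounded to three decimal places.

The sample proportion is 142/571 = 0.24869. p̂ − p₀ = 0.048687.
Continuity correction 1/(2n) = 1/1142 = 0.000876.
Corrected numerator: |0.048687| − 0.000876 = 0.047811.
Under H₀, SE = √(p₀(1−p₀)/n) = √(0.20·0.80/571) = √0.000280210 = 0.016739.
z = +0.047811/0.016739 = 2.856.

z = 2.856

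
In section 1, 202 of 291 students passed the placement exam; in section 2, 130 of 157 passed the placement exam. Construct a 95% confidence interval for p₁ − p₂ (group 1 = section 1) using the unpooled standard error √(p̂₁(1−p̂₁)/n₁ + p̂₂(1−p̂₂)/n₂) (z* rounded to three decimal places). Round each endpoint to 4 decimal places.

p̂₁ = 202/291 = 0.69416, p̂₂ = 130/157 = 0.82803; p̂₁ − p̂₂ = -0.13387.
Unpooled SE = √(p̂₁(1−p̂₁)/n₁ + p̂₂(1−p̂₂)/n₂) = √(0.000729562 + 0.000907002) = 0.040454.
The 95% critical value is z* = 1.960. Margin = 1.960·0.040454 = 0.07929.
CI: -0.13387 ± 0.07929 = (-0.2132, -0.0546).

(-0.2132, -0.0546)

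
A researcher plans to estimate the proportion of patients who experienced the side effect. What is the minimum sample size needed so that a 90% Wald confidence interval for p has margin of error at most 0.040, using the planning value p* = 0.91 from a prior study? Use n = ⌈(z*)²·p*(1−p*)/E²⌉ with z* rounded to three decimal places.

n = 139

The 90% critical value is z* = 1.645.
p*(1−p*) = 0.91·0.09 = 0.0819.
Required n before rounding: 2.706025 × 0.0819 / 0.040² = 138.515.
Rounding up, n = 139.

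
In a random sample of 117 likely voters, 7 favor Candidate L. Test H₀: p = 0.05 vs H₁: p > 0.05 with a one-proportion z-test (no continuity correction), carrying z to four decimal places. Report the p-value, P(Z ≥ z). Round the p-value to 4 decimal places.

With x = 7 successes in n = 117, p̂ = 0.05983.
Null standard error: √(0.05·0.95/117) = √0.000405983 = 0.020149.
Test statistic (full precision, shown to 4 dp): z = (7/117 − 0.05)/SE₀ ≈ 0.4878.
From the standard normal, P(Z ≥ z) = 0.3128.

p-value = 0.3128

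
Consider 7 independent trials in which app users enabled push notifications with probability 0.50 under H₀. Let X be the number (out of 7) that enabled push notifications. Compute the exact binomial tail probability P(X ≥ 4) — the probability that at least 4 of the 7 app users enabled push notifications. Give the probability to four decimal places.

X ~ Binomial(n=7, p=0.50).
P(X ≥ 4) = C(7,4)·0.50^4·0.50^3 + C(7,5)·0.50^5·0.50^2 + C(7,6)·0.50^6·0.50^1 + C(7,7)·0.50^7·0.50^0.
= 0.273438 + 0.164062 + 0.054688 + 0.007812 = 0.5000.

P = 0.5000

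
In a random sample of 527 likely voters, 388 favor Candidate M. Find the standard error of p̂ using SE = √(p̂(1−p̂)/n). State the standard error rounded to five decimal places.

Sample proportion p̂ = 388/527 = 0.73624.
p̂(1−p̂) = 0.194191.
SE = √(0.194191/527) = 0.01920.

SE = 0.01920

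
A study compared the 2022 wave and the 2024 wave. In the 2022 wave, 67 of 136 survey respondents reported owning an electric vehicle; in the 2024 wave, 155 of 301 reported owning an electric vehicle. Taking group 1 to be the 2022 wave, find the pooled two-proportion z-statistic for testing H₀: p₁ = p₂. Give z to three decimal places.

z = -0.432

p̂₁ = 67/136 = 0.49265, p̂₂ = 155/301 = 0.51495.
Pooling: p̂ = 222/437 = 0.50801.
Pooled SE = √[0.2499359·0.01067520] ≈ 0.051654.
z = (p̂₁ − p̂₂)/SE = (0.49265 − 0.51495)/0.051654 = -0.02230/0.051654 = -0.432.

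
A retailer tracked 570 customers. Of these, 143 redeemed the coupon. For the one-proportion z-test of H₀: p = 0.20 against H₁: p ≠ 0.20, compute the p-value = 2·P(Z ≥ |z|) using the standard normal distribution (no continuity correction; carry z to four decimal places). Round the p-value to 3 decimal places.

Sample proportion p̂ = 143/570 = 0.25088.
Under H₀, SE = √(p₀(1−p₀)/n) = √(0.20·0.80/570) = √0.000280702 = 0.016754.
Test statistic (full precision, shown to 4 dp): z = (143/570 − 0.20)/SE₀ ≈ 3.0367.
From the standard normal, 2·P(Z ≥ |z|) = 0.002.

p-value = 0.002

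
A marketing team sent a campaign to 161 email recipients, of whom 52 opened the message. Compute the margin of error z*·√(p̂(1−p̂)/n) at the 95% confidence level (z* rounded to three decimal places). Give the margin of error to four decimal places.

ME = 0.0722

Sample proportion p̂ = 52/161 = 0.32298.
SE(p̂) = √(0.32298·0.67702/161) = 0.036853.
The 95% critical value is z* = 1.960.
So ME = 0.0722.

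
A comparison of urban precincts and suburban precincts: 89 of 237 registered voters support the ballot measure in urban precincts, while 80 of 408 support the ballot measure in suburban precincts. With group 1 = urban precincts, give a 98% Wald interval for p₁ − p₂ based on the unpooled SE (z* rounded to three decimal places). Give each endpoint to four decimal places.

(0.0932, 0.2657)

p̂₁ = 89/237 = 0.37553, p̂₂ = 80/408 = 0.19608; p̂₁ − p̂₂ = 0.17945.
Unpooled SE = √(p̂₁(1−p̂₁)/n₁ + p̂₂(1−p̂₂)/n₂) = √(0.000989479 + 0.000386352) = 0.037092.
For 98% confidence, z* = 2.326. Margin = 2.326·0.037092 = 0.08628.
Interval: 0.17945 ± 0.08628 → (0.0932, 0.2657).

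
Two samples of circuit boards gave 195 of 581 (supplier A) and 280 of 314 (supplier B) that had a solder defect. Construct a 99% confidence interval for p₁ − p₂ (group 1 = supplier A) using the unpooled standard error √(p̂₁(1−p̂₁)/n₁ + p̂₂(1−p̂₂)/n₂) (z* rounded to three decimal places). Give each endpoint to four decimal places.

(-0.6238, -0.4884)

p̂₁ = 0.33563, p̂₂ = 0.89172, so the observed difference is -0.55609.
SE = √(0.000383790 + 0.000307502) = √0.000691292 = 0.026292.
The 99% critical value is z* = 2.576. Margin = 2.576·0.026292 = 0.06773.
CI: -0.55609 ± 0.06773 = (-0.6238, -0.4884).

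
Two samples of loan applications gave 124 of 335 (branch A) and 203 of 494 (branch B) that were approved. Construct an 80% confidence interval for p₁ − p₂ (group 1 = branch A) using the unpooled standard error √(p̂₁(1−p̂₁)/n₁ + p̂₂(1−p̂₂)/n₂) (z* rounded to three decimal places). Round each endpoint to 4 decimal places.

(-0.0849, 0.0034)

p̂₁ = 0.37015, p̂₂ = 0.41093, so the observed difference is -0.04078.
Unpooled SE = √(p̂₁(1−p̂₁)/n₁ + p̂₂(1−p̂₂)/n₂) = √(0.000695937 + 0.000490014) = 0.034438.
For 80% confidence, z* = 1.282. Margin = 1.282·0.034438 = 0.04415.
So the interval runs from -0.0849 to 0.0034.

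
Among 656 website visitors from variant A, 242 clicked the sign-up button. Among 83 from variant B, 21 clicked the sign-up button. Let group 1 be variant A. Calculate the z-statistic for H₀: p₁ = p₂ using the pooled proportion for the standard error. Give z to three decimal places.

Sample proportions: p̂₁ = 242/656 = 0.36890 and p̂₂ = 21/83 = 0.25301.
Pooling: p̂ = 263/739 = 0.35589.
Pooled SE = √[0.2292313·0.01357258] ≈ 0.055779.
z = (p̂₁ − p̂₂)/SE = (0.36890 − 0.25301)/0.055779 = 0.11589/0.055779 = 2.078.

z = 2.078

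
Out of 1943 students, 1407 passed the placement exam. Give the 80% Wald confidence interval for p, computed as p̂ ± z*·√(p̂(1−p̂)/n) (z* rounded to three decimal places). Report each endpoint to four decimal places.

(0.7111, 0.7371)

p̂ = 1407/1943 = 0.72414.
Standard error of p̂: √(0.199762/1943) = √0.000102811 = 0.010140.
The 80% critical value is z* = 1.282.
Margin of error: 1.282 × 0.010140 = 0.01300.
CI: 0.72414 ± 0.01300 = (0.7111, 0.7371).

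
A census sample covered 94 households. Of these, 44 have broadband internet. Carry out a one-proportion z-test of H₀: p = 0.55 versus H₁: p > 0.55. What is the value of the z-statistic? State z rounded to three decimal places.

z = -1.596

p̂ = 44/94 = 0.46809.
SE₀ = √(0.55·0.45/94) = 0.051313.
Test statistic: z = -0.08191/0.051313 = -1.596.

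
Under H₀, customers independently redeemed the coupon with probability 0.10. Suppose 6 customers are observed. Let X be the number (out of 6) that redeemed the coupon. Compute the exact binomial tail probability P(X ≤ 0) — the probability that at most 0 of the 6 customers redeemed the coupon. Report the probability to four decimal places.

X is binomial with n = 6 and p = 0.10.
P(X ≤ 0) = C(6,0)·0.10^0·0.90^6.
= 0.531441 = 0.5314.

P = 0.5314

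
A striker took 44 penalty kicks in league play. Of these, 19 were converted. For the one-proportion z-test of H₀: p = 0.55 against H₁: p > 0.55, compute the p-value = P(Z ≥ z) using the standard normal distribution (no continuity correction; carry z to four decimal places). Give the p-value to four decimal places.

The sample proportion is 19/44 = 0.43182.
Null standard error: √(0.55·0.45/44) = √0.005625000 = 0.075000.
z = (p̂ − p₀)/SE = (19/44 − 0.55)/0.075000 ≈ -1.5758.
From the standard normal, P(Z ≥ z) = 0.9425.

p-value = 0.9425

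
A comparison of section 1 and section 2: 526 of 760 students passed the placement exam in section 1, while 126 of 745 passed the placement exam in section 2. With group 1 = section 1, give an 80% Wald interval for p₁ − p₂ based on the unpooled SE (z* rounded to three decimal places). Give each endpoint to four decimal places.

p̂₁ = 526/760 = 0.69211, p̂₂ = 126/745 = 0.16913; p̂₁ − p̂₂ = 0.52298.
SE = √(0.000280389 + 0.000188622) = √0.000469011 = 0.021657.
The 80% critical value is z* = 1.282. Margin = 1.282·0.021657 = 0.02776.
So the interval runs from 0.4952 to 0.5507.

(0.4952, 0.5507)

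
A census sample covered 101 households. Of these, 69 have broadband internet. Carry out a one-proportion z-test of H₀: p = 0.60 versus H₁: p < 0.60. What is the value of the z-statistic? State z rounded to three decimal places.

z = 1.706

p̂ = 69/101 = 0.68317.
Null standard error: √(0.60·0.40/101) = √0.002376238 = 0.048747.
z = (p̂ − p₀)/SE = (0.68317 − 0.60)/0.048747 = 1.706.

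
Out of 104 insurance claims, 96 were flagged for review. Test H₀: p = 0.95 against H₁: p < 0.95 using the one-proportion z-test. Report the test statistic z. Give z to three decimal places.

The sample proportion is 96/104 = 0.92308.
Null standard error: √(0.95·0.05/104) = √0.000456731 = 0.021371.
Test statistic: z = -0.02692/0.021371 = -1.260.

z = -1.260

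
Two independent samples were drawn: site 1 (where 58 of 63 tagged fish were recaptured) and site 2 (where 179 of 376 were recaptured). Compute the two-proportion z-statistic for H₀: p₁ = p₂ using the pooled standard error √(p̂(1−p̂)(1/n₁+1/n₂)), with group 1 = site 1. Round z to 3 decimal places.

p̂₁ = 58/63 = 0.92063, p̂₂ = 179/376 = 0.47606.
Pooling: p̂ = 237/439 = 0.53986.
SE = √[p̂(1−p̂)(1/n₁+1/n₂)] = √[0.53986·0.46014·(1/63+1/376)] ≈ 0.067851.
z = (p̂₁ − p̂₂)/SE = (0.92063 − 0.47606)/0.067851 = 0.44457/0.067851 = 6.552.

z = 6.552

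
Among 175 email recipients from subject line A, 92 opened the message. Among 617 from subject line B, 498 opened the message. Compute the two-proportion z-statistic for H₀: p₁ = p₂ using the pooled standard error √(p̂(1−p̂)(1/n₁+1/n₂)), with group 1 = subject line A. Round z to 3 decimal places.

z = -7.538

Sample proportions: p̂₁ = 92/175 = 0.52571 and p̂₂ = 498/617 = 0.80713.
Pooled p̂ = (92+498)/(175+617) = 590/792 = 0.74495.
SE = √[p̂(1−p̂)(1/n₁+1/n₂)] = √[0.74495·0.25505·(1/175+1/617)] ≈ 0.037332.
z = (p̂₁ − p̂₂)/SE = (0.52571 − 0.80713)/0.037332 = -0.28142/0.037332 = -7.538.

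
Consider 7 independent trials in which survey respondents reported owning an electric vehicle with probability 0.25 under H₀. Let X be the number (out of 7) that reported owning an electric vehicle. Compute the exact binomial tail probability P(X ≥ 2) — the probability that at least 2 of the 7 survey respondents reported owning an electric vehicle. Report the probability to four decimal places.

P = 0.5551

X ~ Binomial(n=7, p=0.25).
P(X ≥ 2) = Σ_{j=2}^{7} C(7,j)·0.25^j·0.75^{7−j}.
= 0.311462 + 0.173035 + 0.057678 + 0.011536 + 0.001282 + 0.000061 = 0.5551.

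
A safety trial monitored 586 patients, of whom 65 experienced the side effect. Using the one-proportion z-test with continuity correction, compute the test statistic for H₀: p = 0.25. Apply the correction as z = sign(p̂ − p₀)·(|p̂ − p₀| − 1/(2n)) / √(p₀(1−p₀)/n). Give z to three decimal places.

p̂ = 65/586 = 0.11092. p̂ − p₀ = -0.139078.
1/(2n) = 0.000853.
Corrected numerator: |-0.139078| − 0.000853 = 0.138225.
SE₀ = √(0.25·0.75/586) = 0.017888.
z = −0.138225/0.017888 = -7.727.

z = -7.727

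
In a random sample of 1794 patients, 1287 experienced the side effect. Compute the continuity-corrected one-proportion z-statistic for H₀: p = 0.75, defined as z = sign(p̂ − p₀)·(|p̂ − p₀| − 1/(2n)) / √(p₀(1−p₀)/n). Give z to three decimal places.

With x = 1287 successes in n = 1794, p̂ = 0.71739. p̂ − p₀ = -0.032609.
1/(2n) = 0.000279.
Corrected numerator: |-0.032609| − 0.000279 = 0.032330.
Under H₀, SE = √(p₀(1−p₀)/n) = √(0.75·0.25/1794) = √0.000104515 = 0.010223.
z = (−)0.032330/0.010223 = -3.162.

z = -3.162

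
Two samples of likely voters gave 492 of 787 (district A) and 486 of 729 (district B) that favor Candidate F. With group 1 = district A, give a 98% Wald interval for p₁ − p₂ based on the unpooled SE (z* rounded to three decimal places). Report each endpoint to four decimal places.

(-0.0986, 0.0156)

p̂₁ = 0.62516, p̂₂ = 0.66667, so the observed difference is -0.04151.
Unpooled SE = √(p̂₁(1−p̂₁)/n₁ + p̂₂(1−p̂₂)/n₂) = √(0.000297758 + 0.000304832) = 0.024548.
For 98% confidence, z* = 2.326. Margin of error = 0.05710.
CI: -0.04151 ± 0.05710 = (-0.0986, 0.0156).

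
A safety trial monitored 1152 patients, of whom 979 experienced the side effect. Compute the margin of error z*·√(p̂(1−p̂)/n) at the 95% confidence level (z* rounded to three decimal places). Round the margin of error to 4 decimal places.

The sample proportion is 979/1152 = 0.84983.
SE = √(p̂(1−p̂)/n) = √(0.127621/1152) = 0.010525.
For 95% confidence, z* = 1.960.
So ME = 0.0206.

ME = 0.0206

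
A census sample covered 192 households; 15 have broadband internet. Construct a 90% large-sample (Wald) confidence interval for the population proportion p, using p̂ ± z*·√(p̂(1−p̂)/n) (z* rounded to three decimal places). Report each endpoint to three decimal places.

(0.046, 0.110)

The sample proportion is 15/192 = 0.07812.
SE(p̂) = √(0.07812·0.92188/192) = 0.019368.
The 90% critical value is z* = 1.645.
Margin = 1.645·0.019368 = 0.03186.
CI: 0.07812 ± 0.03186 = (0.046, 0.110).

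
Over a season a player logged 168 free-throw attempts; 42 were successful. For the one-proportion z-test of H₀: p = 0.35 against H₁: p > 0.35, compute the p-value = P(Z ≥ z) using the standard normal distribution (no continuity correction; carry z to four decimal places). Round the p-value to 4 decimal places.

p-value = 0.9967

With x = 42 successes in n = 168, p̂ = 0.25000.
SE₀ = √(0.35·0.65/168) = 0.036799.
Test statistic (full precision, shown to 4 dp): z = (42/168 − 0.35)/SE₀ ≈ -2.7175.
From the standard normal, P(Z ≥ z) = 0.9967.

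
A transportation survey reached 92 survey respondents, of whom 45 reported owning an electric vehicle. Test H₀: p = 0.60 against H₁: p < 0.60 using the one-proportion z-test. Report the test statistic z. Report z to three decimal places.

z = -2.171

With x = 45 successes in n = 92, p̂ = 0.48913.
Null standard error: √(0.60·0.40/92) = √0.002608696 = 0.051075.
Test statistic: z = -0.11087/0.051075 = -2.171.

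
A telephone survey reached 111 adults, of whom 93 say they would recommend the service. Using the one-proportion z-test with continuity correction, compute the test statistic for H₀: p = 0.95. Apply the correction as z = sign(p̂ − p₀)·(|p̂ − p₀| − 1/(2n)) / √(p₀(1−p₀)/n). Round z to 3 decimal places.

Sample proportion p̂ = 93/111 = 0.83784. p̂ − p₀ = -0.112162.
Continuity correction 1/(2n) = 1/222 = 0.004505.
Corrected numerator: |-0.112162| − 0.004505 = 0.107657.
Null standard error: √(0.95·0.05/111) = √0.000427928 = 0.020686.
z = −0.107657/0.020686 = -5.204.

z = -5.204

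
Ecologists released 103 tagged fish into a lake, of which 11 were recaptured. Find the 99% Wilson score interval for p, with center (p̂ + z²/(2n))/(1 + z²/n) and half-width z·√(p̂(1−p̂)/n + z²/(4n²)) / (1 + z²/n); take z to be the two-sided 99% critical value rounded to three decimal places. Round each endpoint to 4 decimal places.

(0.0510, 0.2102)

Here p̂ = 11/103 = 0.10680 and z = 2.576 (z² = 6.635776).
Denominator 1 + z²/n = 1 + 6.635776/103 = 1.064425.
Adjusted center: (0.10680 + z²/(2n))/1.064425 = 0.13060.
Radicand: p̂(1−p̂)/n + z²/(4n²) = 0.000926123 + 0.000156371 = 0.001082494.
Half-width = z·√(radicand)/denom = 2.576·0.032901/1.064425 = 0.07962.
So the interval runs from 0.0510 to 0.2102.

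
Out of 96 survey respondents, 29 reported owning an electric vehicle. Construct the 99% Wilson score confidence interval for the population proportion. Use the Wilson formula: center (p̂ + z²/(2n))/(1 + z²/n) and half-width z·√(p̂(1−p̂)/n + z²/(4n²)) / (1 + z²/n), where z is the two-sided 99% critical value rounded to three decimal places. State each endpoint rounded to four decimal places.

(0.1974, 0.4323)

p̂ = 29/96 = 0.30208; z = 2.576, so z² = 6.635776.
Denominator 1 + z²/n = 1 + 6.635776/96 = 1.069123.
Center = (0.30208 + 0.034561)/1.069123 = 0.31488.
Radicand: p̂(1−p̂)/n + z²/(4n²) = 0.002196135 + 0.000180007 = 0.002376142.
Half-width = 2.576·√0.002376142/1.069123 = 0.11745.
So the interval runs from 0.1974 to 0.4323.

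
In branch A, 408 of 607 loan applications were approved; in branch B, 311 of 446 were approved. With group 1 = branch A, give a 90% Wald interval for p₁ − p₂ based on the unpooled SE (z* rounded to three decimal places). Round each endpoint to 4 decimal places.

p̂₁ = 408/607 = 0.67216, p̂₂ = 311/446 = 0.69731; p̂₁ − p̂₂ = -0.02515.
SE = √(0.000363034 + 0.000473249) = √0.000836283 = 0.028919.
z* = 1.645 at the 90% level. Margin of error = 0.04757.
Interval: -0.02515 ± 0.04757 → (-0.0727, 0.0224).

(-0.0727, 0.0224)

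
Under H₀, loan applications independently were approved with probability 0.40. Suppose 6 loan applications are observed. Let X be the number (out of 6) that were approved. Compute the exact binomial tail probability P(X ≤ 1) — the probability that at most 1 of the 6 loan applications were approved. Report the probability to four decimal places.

P = 0.2333

X ~ Binomial(n=6, p=0.40).
P(X ≤ 1) = C(6,0)·0.40^0·0.60^6 + C(6,1)·0.40^1·0.60^5.
= 0.046656 + 0.186624 = 0.2333.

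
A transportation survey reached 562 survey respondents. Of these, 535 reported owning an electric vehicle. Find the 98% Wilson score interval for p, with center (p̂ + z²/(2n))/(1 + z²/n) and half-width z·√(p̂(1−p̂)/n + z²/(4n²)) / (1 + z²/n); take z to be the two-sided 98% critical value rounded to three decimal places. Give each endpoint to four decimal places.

p̂ = 535/562 = 0.95196; z = 2.326, so z² = 5.410276.
Denominator 1 + z²/n = 1 + 5.410276/562 = 1.009627.
Center = (0.95196 + 0.004813)/1.009627 = 0.94765.
Radicand: p̂(1−p̂)/n + z²/(4n²) = 0.000081378 + 0.000004282 = 0.000085660.
Half-width = 2.326·√0.000085660/1.009627 = 0.02132.
Interval: 0.94765 ± 0.02132 → (0.9263, 0.9690).

(0.9263, 0.9690)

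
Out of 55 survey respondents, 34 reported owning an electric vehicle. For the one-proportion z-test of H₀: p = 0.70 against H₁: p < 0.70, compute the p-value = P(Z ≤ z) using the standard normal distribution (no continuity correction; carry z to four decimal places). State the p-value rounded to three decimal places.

Sample proportion p̂ = 34/55 = 0.61818.
Null standard error: √(0.70·0.30/55) = √0.003818182 = 0.061791.
Test statistic (full precision, shown to 4 dp): z = (34/55 − 0.70)/SE₀ ≈ -1.3241.
From the standard normal, P(Z ≤ z) = 0.093.

p-value = 0.093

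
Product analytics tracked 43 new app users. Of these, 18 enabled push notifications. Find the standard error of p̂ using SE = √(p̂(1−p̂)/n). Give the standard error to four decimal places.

With x = 18 successes in n = 43, p̂ = 0.41860.
p̂(1−p̂) = 0.243374.
SE = √(0.243374/43) = 0.0752.

SE = 0.0752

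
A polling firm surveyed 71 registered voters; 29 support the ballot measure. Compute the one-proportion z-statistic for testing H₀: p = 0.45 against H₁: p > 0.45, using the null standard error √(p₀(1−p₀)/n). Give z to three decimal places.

The sample proportion is 29/71 = 0.40845.
Under H₀, SE = √(p₀(1−p₀)/n) = √(0.45·0.55/71) = √0.003485915 = 0.059042.
Test statistic: z = -0.04155/0.059042 = -0.704.

z = -0.704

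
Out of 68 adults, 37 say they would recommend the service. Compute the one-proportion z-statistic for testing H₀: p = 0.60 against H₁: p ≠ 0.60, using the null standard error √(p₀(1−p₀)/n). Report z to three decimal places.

z = -0.941

The sample proportion is 37/68 = 0.54412.
SE₀ = √(0.60·0.40/68) = 0.059409.
z = (0.54412 − 0.60)/0.059409 = -0.05588/0.059409 = -0.941.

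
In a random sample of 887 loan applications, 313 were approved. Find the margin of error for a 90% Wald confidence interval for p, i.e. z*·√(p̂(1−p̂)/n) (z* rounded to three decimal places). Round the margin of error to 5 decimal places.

p̂ = 313/887 = 0.35287.
SE(p̂) = √(0.35287·0.64713/887) = 0.016045.
z* = 1.645 at the 90% level.
So ME = 0.02639.

ME = 0.02639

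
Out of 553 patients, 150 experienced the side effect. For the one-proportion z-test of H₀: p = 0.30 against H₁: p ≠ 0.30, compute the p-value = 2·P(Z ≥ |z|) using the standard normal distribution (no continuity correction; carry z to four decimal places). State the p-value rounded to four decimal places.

p-value = 0.1401

p̂ = 150/553 = 0.27125.
Null standard error: √(0.30·0.70/553) = √0.000379747 = 0.019487.
Test statistic (full precision, shown to 4 dp): z = (150/553 − 0.30)/SE₀ ≈ -1.4755.
p-value = 2·P(Z ≥ |z|) with z = -1.4755 → 0.1401.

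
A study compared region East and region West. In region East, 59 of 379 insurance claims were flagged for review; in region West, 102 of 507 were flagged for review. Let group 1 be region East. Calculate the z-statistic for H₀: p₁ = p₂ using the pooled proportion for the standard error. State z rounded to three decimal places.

z = -1.738

Sample proportions: p̂₁ = 59/379 = 0.15567 and p̂₂ = 102/507 = 0.20118.
Pooled p̂ = (59+102)/(379+507) = 161/886 = 0.18172.
SE = √[p̂(1−p̂)(1/n₁+1/n₂)] = √[0.18172·0.81828·(1/379+1/507)] ≈ 0.026184.
z = (p̂₁ − p̂₂)/SE = (0.15567 − 0.20118)/0.026184 = -0.04551/0.026184 = -1.738.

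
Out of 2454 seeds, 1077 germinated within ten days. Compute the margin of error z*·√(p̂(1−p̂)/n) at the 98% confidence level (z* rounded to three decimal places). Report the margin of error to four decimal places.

p̂ = 1077/2454 = 0.43888.
SE(p̂) = √(0.43888·0.56112/2454) = 0.010018.
For 98% confidence, z* = 2.326.
So ME = 0.0233.

ME = 0.0233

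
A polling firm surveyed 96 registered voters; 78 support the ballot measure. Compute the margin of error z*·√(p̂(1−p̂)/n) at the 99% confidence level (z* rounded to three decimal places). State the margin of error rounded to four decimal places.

ME = 0.1026

Sample proportion p̂ = 78/96 = 0.81250.
SE(p̂) = √(0.81250·0.18750/96) = 0.039836.
The 99% critical value is z* = 2.576.
ME = 2.576·0.039836 = 0.1026.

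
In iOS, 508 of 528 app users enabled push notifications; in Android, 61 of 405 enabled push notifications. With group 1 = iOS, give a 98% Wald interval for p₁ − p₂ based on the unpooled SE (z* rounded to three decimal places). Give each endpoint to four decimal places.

(0.7659, 0.8571)

p̂₁ = 508/528 = 0.96212, p̂₂ = 61/405 = 0.15062; p̂₁ − p̂₂ = 0.81150.
Unpooled SE = √(p̂₁(1−p̂₁)/n₁ + p̂₂(1−p̂₂)/n₂) = √(0.000069023 + 0.000315881) = 0.019619.
The 98% critical value is z* = 2.326. Margin of error = 0.04563.
CI: 0.81150 ± 0.04563 = (0.7659, 0.8571).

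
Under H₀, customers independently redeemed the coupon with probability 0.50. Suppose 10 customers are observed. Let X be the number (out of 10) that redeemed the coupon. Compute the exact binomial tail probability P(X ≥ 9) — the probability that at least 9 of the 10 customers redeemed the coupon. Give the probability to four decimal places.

P = 0.0107

X ~ Binomial(n=10, p=0.50).
P(X ≥ 9) = C(10,9)·0.50^9·0.50^1 + C(10,10)·0.50^10·0.50^0.
= 0.009766 + 0.000977 = 0.0107.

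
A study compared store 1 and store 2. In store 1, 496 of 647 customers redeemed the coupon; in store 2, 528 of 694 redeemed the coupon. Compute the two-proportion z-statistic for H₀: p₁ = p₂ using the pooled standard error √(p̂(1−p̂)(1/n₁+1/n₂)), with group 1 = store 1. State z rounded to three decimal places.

p̂₁ = 496/647 = 0.76662, p̂₂ = 528/694 = 0.76081.
Pooling: p̂ = 1024/1341 = 0.76361.
Pooled SE = √[0.1805102·0.00298652] ≈ 0.023218.
z = 0.00581/0.023218 = 0.250.

z = 0.250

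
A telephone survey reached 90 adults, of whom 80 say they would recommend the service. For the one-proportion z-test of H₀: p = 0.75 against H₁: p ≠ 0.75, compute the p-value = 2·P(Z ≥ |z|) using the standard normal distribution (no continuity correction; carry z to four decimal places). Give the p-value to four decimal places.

Sample proportion p̂ = 80/90 = 0.88889.
Null standard error: √(0.75·0.25/90) = √0.002083333 = 0.045644.
Test statistic (full precision, shown to 4 dp): z = (80/90 − 0.75)/SE₀ ≈ 3.0429.
p-value = 2·P(Z ≥ |z|) with z = 3.0429 → 0.0023.

p-value = 0.0023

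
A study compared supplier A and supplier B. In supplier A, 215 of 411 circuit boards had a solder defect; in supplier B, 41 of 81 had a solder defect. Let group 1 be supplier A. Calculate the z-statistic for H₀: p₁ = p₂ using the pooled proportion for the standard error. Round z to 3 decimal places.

z = 0.279

Sample proportions: p̂₁ = 215/411 = 0.52311 and p̂₂ = 41/81 = 0.50617.
Pooled p̂ = (215+41)/(411+81) = 256/492 = 0.52033.
SE = √[p̂(1−p̂)(1/n₁+1/n₂)] = √[0.52033·0.47967·(1/411+1/81)] ≈ 0.060734.
z = (p̂₁ − p̂₂)/SE = (0.52311 − 0.50617)/0.060734 = 0.01694/0.060734 = 0.279.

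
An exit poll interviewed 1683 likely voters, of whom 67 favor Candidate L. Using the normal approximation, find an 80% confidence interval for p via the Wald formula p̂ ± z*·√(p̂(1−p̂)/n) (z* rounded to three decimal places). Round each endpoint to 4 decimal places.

With x = 67 successes in n = 1683, p̂ = 0.03981.
SE(p̂) = √(0.03981·0.96019/1683) = 0.004766.
z* = 1.282 at the 80% level.
Margin of error: 1.282 × 0.004766 = 0.00611.
CI: 0.03981 ± 0.00611 = (0.0337, 0.0459).

(0.0337, 0.0459)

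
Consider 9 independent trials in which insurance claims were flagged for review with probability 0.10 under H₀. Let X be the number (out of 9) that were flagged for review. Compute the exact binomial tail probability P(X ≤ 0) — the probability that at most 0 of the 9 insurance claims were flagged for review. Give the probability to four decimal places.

P = 0.3874

X is binomial with n = 9 and p = 0.10.
P(X ≤ 0) = C(9,0)·0.10^0·0.90^9.
= 0.387420 = 0.3874.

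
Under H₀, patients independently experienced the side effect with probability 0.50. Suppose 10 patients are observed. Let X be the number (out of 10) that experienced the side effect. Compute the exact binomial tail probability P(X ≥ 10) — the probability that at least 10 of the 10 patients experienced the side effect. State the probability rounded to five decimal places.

X is binomial with n = 10 and p = 0.50.
P(X ≥ 10) = C(10,10)·0.50^10·0.50^0.
= 0.000977 = 0.00098.

P = 0.00098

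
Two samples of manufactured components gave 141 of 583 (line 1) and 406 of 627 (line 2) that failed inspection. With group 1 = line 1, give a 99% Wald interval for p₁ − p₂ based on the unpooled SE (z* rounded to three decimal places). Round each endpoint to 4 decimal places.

(-0.4728, -0.3386)

p̂₁ = 141/583 = 0.24185, p̂₂ = 406/627 = 0.64753; p̂₁ − p̂₂ = -0.40568.
Unpooled SE = √(p̂₁(1−p̂₁)/n₁ + p̂₂(1−p̂₂)/n₂) = √(0.000314511 + 0.000364012) = 0.026048.
The 99% critical value is z* = 2.576. Margin of error = 0.06710.
CI: -0.40568 ± 0.06710 = (-0.4728, -0.3386).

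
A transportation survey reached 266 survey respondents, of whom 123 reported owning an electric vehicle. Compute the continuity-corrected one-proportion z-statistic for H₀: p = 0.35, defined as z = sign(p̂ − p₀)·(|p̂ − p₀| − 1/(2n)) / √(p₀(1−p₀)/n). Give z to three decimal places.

With x = 123 successes in n = 266, p̂ = 0.46241. p̂ − p₀ = 0.112406.
Continuity correction 1/(2n) = 1/532 = 0.001880.
Corrected numerator: |0.112406| − 0.001880 = 0.110526.
SE₀ = √(0.35·0.65/266) = 0.029245.
z = (+)0.110526/0.029245 = 3.779.

z = 3.779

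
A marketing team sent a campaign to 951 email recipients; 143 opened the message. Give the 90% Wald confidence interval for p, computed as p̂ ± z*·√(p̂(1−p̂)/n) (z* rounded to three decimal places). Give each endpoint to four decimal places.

(0.1313, 0.1694)

Sample proportion p̂ = 143/951 = 0.15037.
Standard error of p̂: √(0.127757/951) = √0.000134340 = 0.011591.
The 90% critical value is z* = 1.645.
Margin of error: 1.645 × 0.011591 = 0.01907.
So the interval runs from 0.1313 to 0.1694.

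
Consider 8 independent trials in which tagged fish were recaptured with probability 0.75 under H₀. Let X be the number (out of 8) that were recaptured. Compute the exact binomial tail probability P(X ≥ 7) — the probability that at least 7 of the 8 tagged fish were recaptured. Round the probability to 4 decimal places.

X ~ Binomial(n=8, p=0.75).
P(X ≥ 7) = C(8,7)·0.75^7·0.25^1 + C(8,8)·0.75^8·0.25^0.
= 0.266968 + 0.100113 = 0.3671.

P = 0.3671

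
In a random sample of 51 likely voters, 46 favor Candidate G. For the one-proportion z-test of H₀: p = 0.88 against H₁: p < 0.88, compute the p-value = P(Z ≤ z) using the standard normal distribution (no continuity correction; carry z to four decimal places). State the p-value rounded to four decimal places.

p-value = 0.6853

The sample proportion is 46/51 = 0.90196.
Under H₀, SE = √(p₀(1−p₀)/n) = √(0.88·0.12/51) = √0.002070588 = 0.045504.
Test statistic (full precision, shown to 4 dp): z = (46/51 − 0.88)/SE₀ ≈ 0.4826.
From the standard normal, P(Z ≤ z) = 0.6853.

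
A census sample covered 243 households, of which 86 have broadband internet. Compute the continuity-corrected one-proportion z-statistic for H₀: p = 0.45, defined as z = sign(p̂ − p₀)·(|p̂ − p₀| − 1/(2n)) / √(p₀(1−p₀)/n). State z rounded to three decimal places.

z = -2.946

The sample proportion is 86/243 = 0.35391. p̂ − p₀ = -0.096091.
Continuity correction 1/(2n) = 1/486 = 0.002058.
Corrected numerator: |-0.096091| − 0.002058 = 0.094033.
Under H₀, SE = √(p₀(1−p₀)/n) = √(0.45·0.55/243) = √0.001018519 = 0.031914.
z = −0.094033/0.031914 = -2.946.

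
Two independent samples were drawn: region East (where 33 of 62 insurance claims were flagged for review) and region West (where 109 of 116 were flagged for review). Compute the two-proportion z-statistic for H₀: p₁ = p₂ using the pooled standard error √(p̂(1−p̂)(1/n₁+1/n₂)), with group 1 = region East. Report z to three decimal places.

Sample proportions: p̂₁ = 33/62 = 0.53226 and p̂₂ = 109/116 = 0.93966.
Pooled p̂ = (33+109)/(62+116) = 142/178 = 0.79775.
SE = √[p̂(1−p̂)(1/n₁+1/n₂)] = √[0.79775·0.20225·(1/62+1/116)] ≈ 0.063192.
z = (p̂₁ − p̂₂)/SE = (0.53226 − 0.93966)/0.063192 = -0.40740/0.063192 = -6.447.

z = -6.447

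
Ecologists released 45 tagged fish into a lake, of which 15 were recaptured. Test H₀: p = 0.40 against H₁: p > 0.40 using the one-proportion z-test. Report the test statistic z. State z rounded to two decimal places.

p̂ = 15/45 = 0.33333.
SE₀ = √(0.40·0.60/45) = 0.073030.
z = (0.33333 − 0.40)/0.073030 = -0.06667/0.073030 = -0.91.

z = -0.91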